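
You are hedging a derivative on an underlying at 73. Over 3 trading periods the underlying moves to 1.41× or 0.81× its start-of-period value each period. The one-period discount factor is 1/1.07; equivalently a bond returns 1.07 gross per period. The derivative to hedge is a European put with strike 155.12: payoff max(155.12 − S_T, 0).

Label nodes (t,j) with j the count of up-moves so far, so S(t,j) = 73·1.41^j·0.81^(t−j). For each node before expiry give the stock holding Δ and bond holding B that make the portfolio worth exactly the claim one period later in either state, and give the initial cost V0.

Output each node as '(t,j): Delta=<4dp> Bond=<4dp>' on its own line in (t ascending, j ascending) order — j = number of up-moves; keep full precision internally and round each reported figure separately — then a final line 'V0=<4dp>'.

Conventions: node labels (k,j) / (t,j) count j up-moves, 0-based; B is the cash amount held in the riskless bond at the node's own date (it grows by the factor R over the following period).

(0,0): Delta=-0.8146 Bond=116.3779
(1,0): Delta=-1.0000 Bond=135.4878
(1,1): Delta=-0.6753 Bond=110.1875
(2,0): Delta=-1.0000 Bond=144.9720
(2,1): Delta=-1.0000 Bond=144.9720
(2,2): Delta=-0.4314 Bond=82.4996
V0=56.9130

Risk-neutral probability p* = (R−d)/(u−d) = (1.07−0.81)/(1.41−0.81) = 0.4333.
At maturity the claim pays: V(3,0)=116.3248, V(3,1)=87.5876, V(3,2)=37.5636, V(3,3)=0.0000
Node (2,0) S=47.8953: V=(p*·87.5876+(1−p*)·116.3248)/1.07=97.0767; Δ=(87.5876−116.3248)/(67.5324−38.7952)=-1.0000; B=V−Δ·S=144.9720
Node (2,1) S=83.3733: V=(p*·37.5636+(1−p*)·87.5876)/1.07=61.5987; Δ=(37.5636−87.5876)/(117.5564−67.5324)=-1.0000; B=V−Δ·S=144.9720
Node (2,2) S=145.1313: V=(p*·0.0000+(1−p*)·37.5636)/1.07=19.8935; Δ=(0.0000−37.5636)/(204.6351−117.5564)=-0.4314; B=V−Δ·S=82.4996
Node (1,0) S=59.1300: V=(p*·61.5987+(1−p*)·97.0767)/1.07=76.3578; Δ=(61.5987−97.0767)/(83.3733−47.8953)=-1.0000; B=V−Δ·S=135.4878
Node (1,1) S=102.9300: V=(p*·19.8935+(1−p*)·61.5987)/1.07=40.6789; Δ=(19.8935−61.5987)/(145.1313−83.3733)=-0.6753; B=V−Δ·S=110.1875
Node (0,0) S=73.0000: V=(p*·40.6789+(1−p*)·76.3578)/1.07=56.9130; Δ=(40.6789−76.3578)/(102.9300−59.1300)=-0.8146; B=V−Δ·S=116.3779
As a check, the time-0 holding Δ(0,0)·S0 + B(0,0) comes to 56.9130 — exactly V0.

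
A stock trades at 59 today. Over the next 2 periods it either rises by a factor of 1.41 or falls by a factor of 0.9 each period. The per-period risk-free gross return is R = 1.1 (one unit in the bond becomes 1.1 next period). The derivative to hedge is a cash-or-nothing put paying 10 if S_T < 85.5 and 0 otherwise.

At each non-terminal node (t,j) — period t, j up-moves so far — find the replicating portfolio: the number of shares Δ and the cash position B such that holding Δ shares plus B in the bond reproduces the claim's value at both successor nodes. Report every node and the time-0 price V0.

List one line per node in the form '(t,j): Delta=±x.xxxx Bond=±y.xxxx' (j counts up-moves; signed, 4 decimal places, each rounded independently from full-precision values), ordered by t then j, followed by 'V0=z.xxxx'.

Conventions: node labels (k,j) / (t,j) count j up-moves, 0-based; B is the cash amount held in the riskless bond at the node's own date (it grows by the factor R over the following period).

The replicating-portfolio and risk-neutral prices coincide; use p* = (1.1−0.9)/(1.41−0.9) = 0.3922 for the latter.
Payoffs at expiry: V(2,0)=10.0000, V(2,1)=10.0000, V(2,2)=0.0000
Node (1,0) S=53.1000: V=(p*·10.0000+(1−p*)·10.0000)/1.1=9.0909; Δ=(10.0000−10.0000)/(74.8710−47.7900)=0.0000; B=V−Δ·S=9.0909
Node (1,1) S=83.1900: V=(p*·0.0000+(1−p*)·10.0000)/1.1=5.5258; Δ=(0.0000−10.0000)/(117.2979−74.8710)=-0.2357; B=V−Δ·S=25.1337
Node (0,0) S=59.0000: V=(p*·5.5258+(1−p*)·9.0909)/1.1=6.9935; Δ=(5.5258−9.0909)/(83.1900−53.1000)=-0.1185; B=V−Δ·S=13.9838
Verification: the root portfolio costs Δ(0,0)·S0 + B(0,0) = 6.9935, matching V0.

(0,0): Delta=-0.1185 Bond=13.9838
(1,0): Delta=0.0000 Bond=9.0909
(1,1): Delta=-0.2357 Bond=25.1337
V0=6.9935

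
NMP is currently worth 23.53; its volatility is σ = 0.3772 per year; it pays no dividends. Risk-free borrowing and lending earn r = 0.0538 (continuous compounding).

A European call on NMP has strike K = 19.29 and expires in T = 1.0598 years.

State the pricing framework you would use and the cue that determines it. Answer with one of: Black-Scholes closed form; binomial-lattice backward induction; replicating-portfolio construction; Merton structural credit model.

Key observation: the strike-19.29 call on NMP is European-exercise on a continuously-modelled lognormal underlying, so its value is a single closed-form evaluation.

framework: Black-Scholes closed form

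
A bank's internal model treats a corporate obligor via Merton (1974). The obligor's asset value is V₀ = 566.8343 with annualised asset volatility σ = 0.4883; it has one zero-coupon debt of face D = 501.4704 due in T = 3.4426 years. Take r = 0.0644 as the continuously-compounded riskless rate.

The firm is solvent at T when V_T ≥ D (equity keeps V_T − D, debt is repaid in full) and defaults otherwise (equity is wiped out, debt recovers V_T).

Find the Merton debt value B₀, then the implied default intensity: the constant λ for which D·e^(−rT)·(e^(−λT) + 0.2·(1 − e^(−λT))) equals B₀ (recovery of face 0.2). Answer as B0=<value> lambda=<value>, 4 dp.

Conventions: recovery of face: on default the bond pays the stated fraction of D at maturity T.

Apply the equity-as-call identities (strike 501.4704, horizon 3.4426 years):
d₁ = [ln(V₀/D) + (r + σ²/2)T] / (σ√T)
   = [ln(566.8343/501.4704) + (0.0644 + 0.5·0.4883²)·3.4426] / (0.4883·√3.4426)
   = [0.122522 + 0.632125] / 0.906004 = 0.832941
d₂ = d₁ − σ√T = 0.832941 − 0.906004 = -0.073063
N(d₁) = 0.797561,  N(d₂) = 0.470878,  e^(−rT) = 0.801153
E₀ = V₀·N(d₁) − D·e^(−rT)·N(d₂)
   = 566.8343·0.797561 − 501.4704·0.801153·0.470878 = 262.907553
B₀ = V₀ − E₀ = 566.8343 − 262.907553 = 303.926747
e^(−λT) = (B₀·e^(rT)/D − 0.2)/(1 − 0.2) = (303.9267·1.248201/501.4704 − 0.2)/0.8 = 0.69562326
λ = −ln(0.69562326)/3.4426 = 0.105428

B0=303.9267 lambda=0.1054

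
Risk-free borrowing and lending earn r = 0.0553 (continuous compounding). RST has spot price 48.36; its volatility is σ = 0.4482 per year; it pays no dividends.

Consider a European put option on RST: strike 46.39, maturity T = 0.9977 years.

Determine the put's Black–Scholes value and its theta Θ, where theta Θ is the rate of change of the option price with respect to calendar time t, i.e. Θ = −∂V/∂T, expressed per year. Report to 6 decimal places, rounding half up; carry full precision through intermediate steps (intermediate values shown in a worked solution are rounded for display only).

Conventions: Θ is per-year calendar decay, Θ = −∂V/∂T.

σ√T = 0.4482·√0.9977 = 0.447684
d₁ = (ln(S/K) + (r+σ²/2)T) / (σ√T) = (ln(48.36/46.39) + (0.0553+0.4482²/2)·0.9977) / 0.447684 = (0.041589 + 0.155383) / 0.447684 = 0.439981
d₂ = d₁ − σ√T = 0.439981 − 0.447684 = -0.007703
e^{−rT} = 0.946322
N(−d₁) = 0.329975,  N(−d₂) = 0.503073
Put price V = K·e^{−rT}·N(−d₂) − S·N(−d₁) = 22.084842 − 15.957614 = 6.127228
φ(d₁) = (1/√(2π))·e^{−d₁²/2} = 0.362138
Θ = −S·φ(d₁)·σ/(2√T) + r·K·e^{−rT}·N(−d₂) = −3.929182 + 1.221292 = -2.707891

price = 6.127228
Θ = -2.707891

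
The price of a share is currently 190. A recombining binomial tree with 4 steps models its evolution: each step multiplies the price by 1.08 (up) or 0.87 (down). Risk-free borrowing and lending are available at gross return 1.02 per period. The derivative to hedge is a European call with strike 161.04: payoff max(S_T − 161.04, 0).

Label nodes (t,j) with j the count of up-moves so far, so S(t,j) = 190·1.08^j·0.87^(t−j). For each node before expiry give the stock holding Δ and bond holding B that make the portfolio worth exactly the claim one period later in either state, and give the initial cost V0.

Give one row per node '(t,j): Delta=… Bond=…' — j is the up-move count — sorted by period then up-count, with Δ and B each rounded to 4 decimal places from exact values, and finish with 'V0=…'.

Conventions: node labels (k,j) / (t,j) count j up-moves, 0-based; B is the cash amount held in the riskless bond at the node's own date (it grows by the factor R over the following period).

Arbitrage-free pricing uses the up-move probability p* = (R−d)/(u−d) = 0.7143, discounting each step at R = 1.02.
At maturity the claim pays: V(4,0)=0.0000, V(4,1)=0.0000, V(4,2)=6.7012, V(4,3)=47.1904, V(4,4)=97.4529
Node (3,0) S=125.1156: V=(p*·0.0000+(1−p*)·0.0000)/1.02=0.0000; Δ=(0.0000−0.0000)/(135.1248−108.8505)=0.0000; B=V−Δ·S=0.0000
Node (3,1) S=155.3159: V=(p*·6.7012+(1−p*)·0.0000)/1.02=4.6927; Δ=(6.7012−0.0000)/(167.7412−135.1248)=0.2055; B=V−Δ·S=-27.2176
Node (3,2) S=192.8059: V=(p*·47.1904+(1−p*)·6.7012)/1.02=34.9236; Δ=(47.1904−6.7012)/(208.2304−167.7412)=1.0000; B=V−Δ·S=-157.8824
Node (3,3) S=239.3453: V=(p*·97.4529+(1−p*)·47.1904)/1.02=81.4629; Δ=(97.4529−47.1904)/(258.4929−208.2304)=1.0000; B=V−Δ·S=-157.8824
Node (2,0) S=143.8110: V=(p*·4.6927+(1−p*)·0.0000)/1.02=3.2862; Δ=(4.6927−0.0000)/(155.3159−125.1156)=0.1554; B=V−Δ·S=-19.0599
Node (2,1) S=178.5240: V=(p*·34.9236+(1−p*)·4.6927)/1.02=25.7708; Δ=(34.9236−4.6927)/(192.8059−155.3159)=0.8064; B=V−Δ·S=-118.1858
Node (2,2) S=221.6160: V=(p*·81.4629+(1−p*)·34.9236)/1.02=66.8294; Δ=(81.4629−34.9236)/(239.3453−192.8059)=1.0000; B=V−Δ·S=-154.7866
Node (1,0) S=165.3000: V=(p*·25.7708+(1−p*)·3.2862)/1.02=18.9673; Δ=(25.7708−3.2862)/(178.5240−143.8110)=0.6477; B=V−Δ·S=-88.1021
Node (1,1) S=205.2000: V=(p*·66.8294+(1−p*)·25.7708)/1.02=54.0180; Δ=(66.8294−25.7708)/(221.6160−178.5240)=0.9528; B=V−Δ·S=-141.4993
Node (0,0) S=190.0000: V=(p*·54.0180+(1−p*)·18.9673)/1.02=43.1407; Δ=(54.0180−18.9673)/(205.2000−165.3000)=0.8785; B=V−Δ·S=-123.7676
Check: Δ(0,0)·S0 + B(0,0) = 43.1407 = V0.

(0,0): Delta=0.8785 Bond=-123.7676
(1,0): Delta=0.6477 Bond=-88.1021
(1,1): Delta=0.9528 Bond=-141.4993
(2,0): Delta=0.1554 Bond=-19.0599
(2,1): Delta=0.8064 Bond=-118.1858
(2,2): Delta=1.0000 Bond=-154.7866
(3,0): Delta=0.0000 Bond=0.0000
(3,1): Delta=0.2055 Bond=-27.2176
(3,2): Delta=1.0000 Bond=-157.8824
(3,3): Delta=1.0000 Bond=-157.8824
V0=43.1407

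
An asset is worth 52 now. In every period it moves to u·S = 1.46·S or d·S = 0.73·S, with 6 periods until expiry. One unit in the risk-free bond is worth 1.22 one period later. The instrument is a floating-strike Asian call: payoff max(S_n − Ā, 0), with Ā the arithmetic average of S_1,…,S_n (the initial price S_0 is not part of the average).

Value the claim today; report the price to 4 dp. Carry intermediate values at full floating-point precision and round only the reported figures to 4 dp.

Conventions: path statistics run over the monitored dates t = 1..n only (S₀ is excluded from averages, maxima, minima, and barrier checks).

Under the martingale measure an up-move has probability p* = 0.6712; value the claim as the probability-weighted average of per-path payoffs, discounted 6 periods at R = 1.22.
Enumerate all 2^6 = 64 price paths (U = up ×1.46, D = down ×0.73); each path with k up-moves has probability p*^k·(1−p*)^(6−k).
DDDDDD: Ā=19.8860, payoff=0.0000, prob=0.001263
UDDDDD: Ā=39.7720, payoff=0.0000, prob=0.002578
DUDDDD: Ā=33.4454, payoff=0.0000, prob=0.002578
UUDDDD: Ā=66.8907, payoff=0.0000, prob=0.005264
DDUDDD: Ā=28.8269, payoff=0.0000, prob=0.002578
UDUDDD: Ā=57.6538, payoff=0.0000, prob=0.005264
DUUDDD: Ā=51.3271, payoff=0.0000, prob=0.005264
UUUDDD: Ā=102.6543, payoff=0.0000, prob=0.010747
DDDUDD: Ā=25.4554, payoff=0.0000, prob=0.002578
UDDUDD: Ā=50.9109, payoff=0.0000, prob=0.005264
DUDUDD: Ā=44.5842, payoff=0.0000, prob=0.005264
UUDUDD: Ā=89.1684, payoff=0.0000, prob=0.010747
DDUUDD: Ā=39.9657, payoff=0.0000, prob=0.005264
UDUUDD: Ā=79.9314, payoff=0.0000, prob=0.010747
DUUUDD: Ā=73.6048, payoff=0.0000, prob=0.010747
UUUUDD: Ā=147.2095, payoff=0.0000, prob=0.021942
DDDDUD: Ā=22.9942, payoff=0.0000, prob=0.002578
UDDDUD: Ā=45.9885, payoff=0.0000, prob=0.005264
DUDDUD: Ā=39.6618, payoff=0.0000, prob=0.005264
UUDDUD: Ā=79.3236, payoff=0.0000, prob=0.010747
DDUDUD: Ā=35.0434, payoff=0.0000, prob=0.005264
UDUDUD: Ā=70.0867, payoff=0.0000, prob=0.010747
DUUDUD: Ā=63.7600, payoff=0.0000, prob=0.010747
UUUDUD: Ā=127.5201, payoff=0.0000, prob=0.021942
DDDUUD: Ā=31.6719, payoff=0.0000, prob=0.005264
UDDUUD: Ā=63.3438, payoff=0.0000, prob=0.010747
DUDUUD: Ā=57.0171, payoff=5.9380, prob=0.010747
UUDUUD: Ā=114.0342, payoff=11.8759, prob=0.021942
DDUUUD: Ā=52.3986, payoff=10.5564, prob=0.010747
UDUUUD: Ā=104.7972, payoff=21.1128, prob=0.021942
DUUUUD: Ā=98.4706, payoff=27.4395, prob=0.021942
UUUUUD: Ā=196.9412, payoff=54.8790, prob=0.044798
DDDDDU: Ā=21.1976, payoff=0.0000, prob=0.002578
UDDDDU: Ā=42.3952, payoff=0.0000, prob=0.005264
DUDDDU: Ā=36.0685, payoff=0.0000, prob=0.005264
UUDDDU: Ā=72.1370, payoff=0.0000, prob=0.010747
DDUDDU: Ā=31.4500, payoff=0.0275, prob=0.005264
UDUDDU: Ā=62.9001, payoff=0.0550, prob=0.010747
DUUDDU: Ā=56.5734, payoff=6.3816, prob=0.010747
UUUDDU: Ā=113.1468, payoff=12.7633, prob=0.021942
DDDUDU: Ā=28.0786, payoff=3.3990, prob=0.005264
UDDUDU: Ā=56.1571, payoff=6.7979, prob=0.010747
DUDUDU: Ā=49.8304, payoff=13.1246, prob=0.010747
UUDUDU: Ā=99.6609, payoff=26.2492, prob=0.021942
DDUUDU: Ā=45.2120, payoff=17.7431, prob=0.010747
UDUUDU: Ā=90.4239, payoff=35.4861, prob=0.021942
DUUUDU: Ā=84.0973, payoff=41.8128, prob=0.021942
UUUUDU: Ā=168.1946, payoff=83.6256, prob=0.044798
DDDDUU: Ā=25.6174, payoff=5.8601, prob=0.005264
UDDDUU: Ā=51.2347, payoff=11.7203, prob=0.010747
DUDDUU: Ā=44.9081, payoff=18.0470, prob=0.010747
UUDDUU: Ā=89.8162, payoff=36.0939, prob=0.021942
DDUDUU: Ā=40.2896, payoff=22.6654, prob=0.010747
UDUDUU: Ā=80.5792, payoff=45.3309, prob=0.021942
DUUDUU: Ā=74.2526, payoff=51.6575, prob=0.021942
UUUDUU: Ā=148.5051, payoff=103.3150, prob=0.044798
DDDUUU: Ā=36.9181, payoff=26.0369, prob=0.010747
UDDUUU: Ā=73.8363, payoff=52.0738, prob=0.021942
DUDUUU: Ā=67.5096, payoff=58.4005, prob=0.021942
UUDUUU: Ā=135.0192, payoff=116.8010, prob=0.044798
DDUUUU: Ā=62.8911, payoff=63.0189, prob=0.021942
UDUUUU: Ā=125.7823, payoff=126.0379, prob=0.044798
DUUUUU: Ā=119.4556, payoff=132.3646, prob=0.044798
UUUUUU: Ā=238.9112, payoff=264.7291, prob=0.091462
Price = Σ prob·payoff / R^6 = 64.001874 / 3.297304 = 19.4104

price = 19.4104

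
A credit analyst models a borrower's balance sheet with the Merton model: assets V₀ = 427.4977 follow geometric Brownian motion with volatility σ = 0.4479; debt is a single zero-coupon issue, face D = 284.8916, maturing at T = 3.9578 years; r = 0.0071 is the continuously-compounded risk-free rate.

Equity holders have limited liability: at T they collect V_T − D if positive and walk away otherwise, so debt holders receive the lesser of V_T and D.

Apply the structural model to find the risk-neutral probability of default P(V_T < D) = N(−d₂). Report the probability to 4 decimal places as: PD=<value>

Work the structural quantities from V₀ = 427.4977 against face 284.8916:
d₁ = [ln(V₀/D) + (r + σ²/2)T] / (σ√T)
   = [ln(427.4977/284.8916) + (0.0071 + 0.5·0.4479²)·3.9578] / (0.4479·√3.9578)
   = [0.405840 + 0.425096] / 0.891062 = 0.932524
d₂ = d₁ − σ√T = 0.932524 − 0.891062 = 0.041461
risk-neutral PD = N(−d₂) = N(-0.041461) = 0.483464

PD=0.4835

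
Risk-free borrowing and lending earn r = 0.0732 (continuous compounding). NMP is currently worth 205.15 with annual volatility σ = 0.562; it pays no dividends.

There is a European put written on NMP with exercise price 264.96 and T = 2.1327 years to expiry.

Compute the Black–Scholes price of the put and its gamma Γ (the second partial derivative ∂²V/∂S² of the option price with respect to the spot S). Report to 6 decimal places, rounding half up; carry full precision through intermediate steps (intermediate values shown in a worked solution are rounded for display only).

price = 79.993357
Γ = 0.002273

σ√T = 0.562·√2.1327 = 0.820732
d₁ = (ln(S/K) + (r+σ²/2)T) / (σ√T) = (ln(205.15/264.96) + (0.0732+0.562²/2)·2.1327) / 0.820732 = (-0.255837 + 0.492914) / 0.820732 = 0.288860
d₂ = d₁ − σ√T = 0.288860 − 0.820732 = -0.531872
e^{−rT} = 0.855462
N(−d₁) = 0.386344,  N(−d₂) = 0.702593
Put price V = K·e^{−rT}·N(−d₂) − S·N(−d₁) = 159.251893 − 79.258536 = 79.993357
φ(d₁) = (1/√(2π))·e^{−d₁²/2} = 0.382641
Γ = φ(d₁) / (S·σ·√T) = 0.002273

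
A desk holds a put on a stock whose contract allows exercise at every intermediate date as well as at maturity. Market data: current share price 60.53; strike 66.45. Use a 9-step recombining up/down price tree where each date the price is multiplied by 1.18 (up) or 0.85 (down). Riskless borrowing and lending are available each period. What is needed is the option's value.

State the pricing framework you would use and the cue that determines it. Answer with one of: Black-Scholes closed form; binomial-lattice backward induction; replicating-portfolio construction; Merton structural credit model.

Key observation: the exercise right at every one of the 9 steps is what matters: each node needs max(66.45 − S, continuation), which only the stepwise tree valuation starting from spot 60.53 delivers.

framework: binomial-lattice backward induction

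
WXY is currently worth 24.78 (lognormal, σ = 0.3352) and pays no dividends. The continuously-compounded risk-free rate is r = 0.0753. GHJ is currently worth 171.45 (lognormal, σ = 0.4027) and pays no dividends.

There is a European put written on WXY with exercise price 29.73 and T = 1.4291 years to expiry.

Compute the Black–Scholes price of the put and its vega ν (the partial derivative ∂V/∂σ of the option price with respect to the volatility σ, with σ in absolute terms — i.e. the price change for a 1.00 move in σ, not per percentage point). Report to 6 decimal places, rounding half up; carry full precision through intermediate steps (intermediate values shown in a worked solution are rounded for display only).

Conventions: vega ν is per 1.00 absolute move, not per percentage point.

σ√T = 0.3352·√1.4291 = 0.400715
d₁ = (ln(S/K) + (r+σ²/2)T) / (σ√T) = (ln(24.78/29.73) + (0.0753+0.3352²/2)·1.4291) / 0.400715 = (-0.182120 + 0.187897) / 0.400715 = 0.014418
d₂ = d₁ − σ√T = 0.014418 − 0.400715 = -0.386296
e^{−rT} = 0.897977
N(−d₁) = 0.494248,  N(−d₂) = 0.650361
Put price V = K·e^{−rT}·N(−d₂) − S·N(−d₁) = 17.362599 − 12.247469 = 5.115130
φ(d₁) = (1/√(2π))·e^{−d₁²/2} = 0.398901
ν = S·φ(d₁)·√T = 11.816736

price = 5.115130
ν = 11.816736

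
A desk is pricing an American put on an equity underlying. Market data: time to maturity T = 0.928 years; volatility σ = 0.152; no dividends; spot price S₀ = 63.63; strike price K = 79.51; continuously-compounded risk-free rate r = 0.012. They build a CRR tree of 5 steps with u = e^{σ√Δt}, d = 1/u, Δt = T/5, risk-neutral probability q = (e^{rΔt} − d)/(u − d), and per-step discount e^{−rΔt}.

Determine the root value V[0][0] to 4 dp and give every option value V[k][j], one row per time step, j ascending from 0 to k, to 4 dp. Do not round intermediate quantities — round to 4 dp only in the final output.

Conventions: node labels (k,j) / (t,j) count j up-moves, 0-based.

Δt=0.18560  u=1.06768  d=0.93661  q=0.50065  discount=0.99778
step 5 (expiry): payoffs max(K−S,0) = 33.6466 27.2289 19.9132 11.5738 2.0675 0.0000
k=4: (k=4,j=0): S=48.9672, K−S=30.5428, hold=30.3659 ⇒ V=30.5428 exercise | (k=4,j=1): S=55.8192, K−S=23.6908, hold=23.5139 ⇒ V=23.6908 exercise | (k=4,j=2): S=63.6300, K−S=15.8800, hold=15.7031 ⇒ V=15.8800 exercise | (k=4,j=3): S=72.5338, K−S=6.9762, hold=6.7993 ⇒ V=6.9762 exercise | (k=4,j=4): S=82.6835, K−S=0.0000, hold=1.0301 ⇒ V=1.0301 continue
k=3: (k=3,j=0): S=52.2811, K−S=27.2289, hold=27.0520 ⇒ V=27.2289 exercise | (k=3,j=1): S=59.5968, K−S=19.9132, hold=19.7363 ⇒ V=19.9132 exercise | (k=3,j=2): S=67.9362, K−S=11.5738, hold=11.3969 ⇒ V=11.5738 exercise | (k=3,j=3): S=77.4425, K−S=2.0675, hold=3.9904 ⇒ V=3.9904 continue
k=2: (k=2,j=0): S=55.8192, K−S=23.6908, hold=23.5139 ⇒ V=23.6908 exercise | (k=2,j=1): S=63.6300, K−S=15.8800, hold=15.7031 ⇒ V=15.8800 exercise | (k=2,j=2): S=72.5338, K−S=6.9762, hold=7.7599 ⇒ V=7.7599 continue
k=1: (k=1,j=0): S=59.5968, K−S=19.9132, hold=19.7363 ⇒ V=19.9132 exercise | (k=1,j=1): S=67.9362, K−S=11.5738, hold=11.7884 ⇒ V=11.7884 continue
k=0: (k=0,j=0): S=63.6300, K−S=15.8800, hold=15.8103 ⇒ V=15.8800 exercise

price = 15.8800
tree:
15.8800
19.9132 11.7884
23.6908 15.8800 7.7599
27.2289 19.9132 11.5738 3.9904
30.5428 23.6908 15.8800 6.9762 1.0301
33.6466 27.2289 19.9132 11.5738 2.0675 0.0000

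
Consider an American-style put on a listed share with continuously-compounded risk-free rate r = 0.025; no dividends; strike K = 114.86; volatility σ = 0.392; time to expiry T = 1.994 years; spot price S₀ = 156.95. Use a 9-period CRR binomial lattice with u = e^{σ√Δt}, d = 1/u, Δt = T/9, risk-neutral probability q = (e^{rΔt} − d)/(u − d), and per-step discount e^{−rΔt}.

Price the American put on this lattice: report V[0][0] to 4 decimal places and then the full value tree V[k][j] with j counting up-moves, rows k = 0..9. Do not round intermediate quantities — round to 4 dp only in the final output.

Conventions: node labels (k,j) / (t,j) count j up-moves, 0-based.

price = 11.5485
tree:
11.5485
16.5729 5.9960
23.1949 9.2708 2.3589
31.5339 14.0270 3.9949 0.5342
41.4583 20.6696 6.6714 1.0116 0.0000
52.4727 29.4772 10.9412 1.9155 0.0000 0.0000
62.9844 40.3498 17.5149 3.6272 0.0000 0.0000 0.0000
71.7250 52.4727 27.1003 6.8684 0.0000 0.0000 0.0000 0.0000
78.9928 62.9844 39.8310 13.0058 0.0000 0.0000 0.0000 0.0000 0.0000
85.0361 71.7250 52.4727 24.6277 0.0000 0.0000 0.0000 0.0000 0.0000 0.0000

params: Δt=0.22156 u=1.20263 d=0.83151 q=0.46897 e^(-rΔt)=0.99448
t_9 payoffs: 85.0361 71.7250 52.4727 24.6277 0.0000 0.0000 0.0000 0.0000 0.0000 0.0000
k=8: node(8,0) S=35.8672 payoff=78.9928 vs cont=78.3584 → 78.9928 [stop]  node(8,1) S=51.8756 payoff=62.9844 vs cont=62.3500 → 62.9844 [stop]  node(8,2) S=75.0290 payoff=39.8310 vs cont=39.1966 → 39.8310 [stop]  node(8,3) S=108.5164 payoff=6.3436 vs cont=13.0058 → 13.0058 [wait]  node(8,4) S=156.9500 payoff=0.0000 vs cont=0.0000 → 0.0000 [wait]  node(8,5) S=227.0008 payoff=0.0000 vs cont=0.0000 → 0.0000 [wait]  node(8,6) S=328.3171 payoff=0.0000 vs cont=0.0000 → 0.0000 [wait]  node(8,7) S=474.8535 payoff=0.0000 vs cont=0.0000 → 0.0000 [wait]  node(8,8) S=686.7928 payoff=0.0000 vs cont=0.0000 → 0.0000 [wait]
k=7: node(7,0) S=43.1350 payoff=71.7250 vs cont=71.0905 → 71.7250 [stop]  node(7,1) S=62.3873 payoff=52.4727 vs cont=51.8383 → 52.4727 [stop]  node(7,2) S=90.2323 payoff=24.6277 vs cont=27.1003 → 27.1003 [wait]  node(7,3) S=130.5053 payoff=0.0000 vs cont=6.8684 → 6.8684 [wait]  node(7,4) S=188.7532 payoff=0.0000 vs cont=0.0000 → 0.0000 [wait]  node(7,5) S=272.9986 payoff=0.0000 vs cont=0.0000 → 0.0000 [wait]  node(7,6) S=394.8450 payoff=0.0000 vs cont=0.0000 → 0.0000 [wait]  node(7,7) S=571.0744 payoff=0.0000 vs cont=0.0000 → 0.0000 [wait]
k=6: node(6,0) S=51.8756 payoff=62.9844 vs cont=62.3500 → 62.9844 [stop]  node(6,1) S=75.0290 payoff=39.8310 vs cont=40.3498 → 40.3498 [wait]  node(6,2) S=108.5164 payoff=6.3436 vs cont=17.5149 → 17.5149 [wait]  node(6,3) S=156.9500 payoff=0.0000 vs cont=3.6272 → 3.6272 [wait]  node(6,4) S=227.0008 payoff=0.0000 vs cont=0.0000 → 0.0000 [wait]  node(6,5) S=328.3171 payoff=0.0000 vs cont=0.0000 → 0.0000 [wait]  node(6,6) S=474.8535 payoff=0.0000 vs cont=0.0000 → 0.0000 [wait]
k=5: node(5,0) S=62.3873 payoff=52.4727 vs cont=52.0802 → 52.4727 [stop]  node(5,1) S=90.2323 payoff=24.6277 vs cont=29.4772 → 29.4772 [wait]  node(5,2) S=130.5053 payoff=0.0000 vs cont=10.9412 → 10.9412 [wait]  node(5,3) S=188.7532 payoff=0.0000 vs cont=1.9155 → 1.9155 [wait]  node(5,4) S=272.9986 payoff=0.0000 vs cont=0.0000 → 0.0000 [wait]  node(5,5) S=394.8450 payoff=0.0000 vs cont=0.0000 → 0.0000 [wait]
k=4: node(4,0) S=75.0290 payoff=39.8310 vs cont=41.4583 → 41.4583 [wait]  node(4,1) S=108.5164 payoff=6.3436 vs cont=20.6696 → 20.6696 [wait]  node(4,2) S=156.9500 payoff=0.0000 vs cont=6.6714 → 6.6714 [wait]  node(4,3) S=227.0008 payoff=0.0000 vs cont=1.0116 → 1.0116 [wait]  node(4,4) S=328.3171 payoff=0.0000 vs cont=0.0000 → 0.0000 [wait]
k=3: node(3,0) S=90.2323 payoff=24.6277 vs cont=31.5339 → 31.5339 [wait]  node(3,1) S=130.5053 payoff=0.0000 vs cont=14.0270 → 14.0270 [wait]  node(3,2) S=188.7532 payoff=0.0000 vs cont=3.9949 → 3.9949 [wait]  node(3,3) S=272.9986 payoff=0.0000 vs cont=0.5342 → 0.5342 [wait]
k=2: node(2,0) S=108.5164 payoff=6.3436 vs cont=23.1949 → 23.1949 [wait]  node(2,1) S=156.9500 payoff=0.0000 vs cont=9.2708 → 9.2708 [wait]  node(2,2) S=227.0008 payoff=0.0000 vs cont=2.3589 → 2.3589 [wait]
k=1: node(1,0) S=130.5053 payoff=0.0000 vs cont=16.5729 → 16.5729 [wait]  node(1,1) S=188.7532 payoff=0.0000 vs cont=5.9960 → 5.9960 [wait]
k=0: node(0,0) S=156.9500 payoff=0.0000 vs cont=11.5485 → 11.5485 [wait]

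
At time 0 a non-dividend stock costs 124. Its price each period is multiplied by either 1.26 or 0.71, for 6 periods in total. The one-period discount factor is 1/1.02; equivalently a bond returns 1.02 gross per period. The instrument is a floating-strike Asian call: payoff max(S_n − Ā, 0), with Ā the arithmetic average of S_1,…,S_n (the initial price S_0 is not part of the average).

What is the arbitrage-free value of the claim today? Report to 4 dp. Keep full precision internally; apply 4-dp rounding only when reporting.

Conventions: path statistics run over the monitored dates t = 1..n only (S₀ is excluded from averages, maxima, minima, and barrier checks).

price = 19.9096

Risk-neutral up-probability p* = (R−d)/(u−d) = (1.02−0.71)/(1.26−0.71) = 0.5636; the claim prices as the p*-weighted sum of path payoffs discounted by R^6.
Enumerate all 2^6 = 64 price paths (U = up ×1.26, D = down ×0.71); each path with k up-moves has probability p*^k·(1−p*)^(6−k).
DDDDDD: Ā=44.1161, payoff=0.0000, prob=0.006904
UDDDDD: Ā=78.2906, payoff=0.0000, prob=0.008917
DUDDDD: Ā=66.9239, payoff=0.0000, prob=0.008917
UUDDDD: Ā=118.7664, payoff=0.0000, prob=0.011518
DDUDDD: Ā=58.8536, payoff=0.0000, prob=0.008917
UDUDDD: Ā=104.4444, payoff=0.0000, prob=0.011518
DUUDDD: Ā=93.0777, payoff=0.0000, prob=0.011518
UUUDDD: Ā=165.1802, payoff=0.0000, prob=0.014878
DDDUDD: Ā=53.1236, payoff=0.0000, prob=0.008917
UDDUDD: Ā=94.2758, payoff=0.0000, prob=0.011518
DUDUDD: Ā=82.9091, payoff=0.0000, prob=0.011518
UUDUDD: Ā=147.1345, payoff=0.0000, prob=0.014878
DDUUDD: Ā=74.8388, payoff=0.0000, prob=0.011518
UDUUDD: Ā=132.8125, payoff=0.0000, prob=0.014878
DUUUDD: Ā=121.4458, payoff=0.0000, prob=0.014878
UUUUDD: Ā=215.5235, payoff=0.0000, prob=0.019217
DDDDUD: Ā=49.0554, payoff=0.0000, prob=0.008917
UDDDUD: Ā=87.0560, payoff=0.0000, prob=0.011518
DUDDUD: Ā=75.6894, payoff=0.0000, prob=0.011518
UUDDUD: Ā=134.3220, payoff=0.0000, prob=0.014878
DDUDUD: Ā=67.6190, payoff=0.0000, prob=0.011518
UDUDUD: Ā=120.0000, payoff=0.0000, prob=0.014878
DUUDUD: Ā=108.6333, payoff=0.0000, prob=0.014878
UUUDUD: Ā=192.7859, payoff=0.0000, prob=0.019217
DDDUUD: Ā=61.8891, payoff=0.0000, prob=0.011518
UDDUUD: Ā=109.8314, payoff=0.0000, prob=0.014878
DUDUUD: Ā=98.4647, payoff=0.0000, prob=0.014878
UUDUUD: Ā=174.7402, payoff=0.0000, prob=0.019217
DDUUUD: Ā=90.3944, payoff=0.0000, prob=0.014878
UDUUUD: Ā=160.4182, payoff=0.0000, prob=0.019217
DUUUUD: Ā=149.0515, payoff=8.4993, prob=0.019217
UUUUUD: Ā=264.5140, payoff=15.0832, prob=0.024822
DDDDDU: Ā=46.1669, payoff=0.0000, prob=0.008917
UDDDDU: Ā=81.9300, payoff=0.0000, prob=0.011518
DUDDDU: Ā=70.5634, payoff=0.0000, prob=0.011518
UUDDDU: Ā=125.2251, payoff=0.0000, prob=0.014878
DDUDDU: Ā=62.4930, payoff=0.0000, prob=0.011518
UDUDDU: Ā=110.9031, payoff=0.0000, prob=0.014878
DUUDDU: Ā=99.5365, payoff=0.0000, prob=0.014878
UUUDDU: Ā=176.6422, payoff=0.0000, prob=0.019217
DDDUDU: Ā=56.7631, payoff=0.0000, prob=0.011518
UDDUDU: Ā=100.7345, payoff=0.0000, prob=0.014878
DUDUDU: Ā=89.3679, payoff=0.0000, prob=0.014878
UUDUDU: Ā=158.5965, payoff=0.0000, prob=0.019217
DDUUDU: Ā=81.2975, payoff=7.4811, prob=0.014878
UDUUDU: Ā=144.2745, payoff=13.2763, prob=0.019217
DUUUDU: Ā=132.9078, payoff=24.6430, prob=0.019217
UUUUDU: Ā=235.8646, payoff=43.7326, prob=0.024822
DDDDUU: Ā=52.6949, payoff=0.0000, prob=0.011518
UDDDUU: Ā=93.5148, payoff=0.0000, prob=0.014878
DUDDUU: Ā=82.1481, payoff=6.6305, prob=0.014878
UUDDUU: Ā=145.7840, payoff=11.7668, prob=0.019217
DDUDUU: Ā=74.0778, payoff=14.7008, prob=0.014878
UDUDUU: Ā=131.4620, payoff=26.0888, prob=0.019217
DUUDUU: Ā=120.0954, payoff=37.4554, prob=0.019217
UUUDUU: Ā=213.1270, payoff=66.4702, prob=0.024822
DDDUUU: Ā=68.3479, payoff=20.4307, prob=0.014878
UDDUUU: Ā=121.2934, payoff=36.2574, prob=0.019217
DUDUUU: Ā=109.9267, payoff=47.6240, prob=0.019217
UUDUUU: Ā=195.0812, payoff=84.5159, prob=0.024822
DDUUUU: Ā=101.8564, payoff=55.6944, prob=0.019217
UDUUUU: Ā=180.7592, payoff=98.8379, prob=0.024822
DUUUUU: Ā=169.3926, payoff=110.2046, prob=0.024822
UUUUUU: Ā=300.6122, payoff=195.5743, prob=0.032062
Price = Σ prob·payoff / R^6 = 22.421499 / 1.126162 = 19.9096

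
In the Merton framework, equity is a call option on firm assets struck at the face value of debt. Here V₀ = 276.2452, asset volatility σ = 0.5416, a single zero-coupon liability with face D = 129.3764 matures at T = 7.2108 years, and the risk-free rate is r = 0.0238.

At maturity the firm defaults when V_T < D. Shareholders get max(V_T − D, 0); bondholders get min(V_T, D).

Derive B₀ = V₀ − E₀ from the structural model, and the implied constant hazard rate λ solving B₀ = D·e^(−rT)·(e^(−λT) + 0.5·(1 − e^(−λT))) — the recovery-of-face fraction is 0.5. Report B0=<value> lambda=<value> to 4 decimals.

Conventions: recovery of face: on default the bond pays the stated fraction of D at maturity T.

With assets at 276.2452 and a single debt payment of 129.3764 at 7.2108 years:
d₁ = [ln(V₀/D) + (r + σ²/2)T] / (σ√T)
   = [ln(276.2452/129.3764) + (0.0238 + 0.5·0.5416²)·7.2108] / (0.5416·√7.2108)
   = [0.758563 + 1.229191] / 1.454355 = 1.366760
d₂ = d₁ − σ√T = 1.366760 − 1.454355 = -0.087595
N(d₁) = 0.914150,  N(d₂) = 0.465099,  e^(−rT) = 0.842302
E₀ = V₀·N(d₁) − D·e^(−rT)·N(d₂)
   = 276.2452·0.914150 − 129.3764·0.842302·0.465099 = 201.845757
B₀ = V₀ − E₀ = 276.2452 − 201.845757 = 74.399443
e^(−λT) = (B₀·e^(rT)/D − 0.5)/(1 − 0.5) = (74.3994·1.187223/129.3764 − 0.5)/0.5 = 0.36545282
λ = −ln(0.36545282)/7.2108 = 0.139599

B0=74.3994 lambda=0.1396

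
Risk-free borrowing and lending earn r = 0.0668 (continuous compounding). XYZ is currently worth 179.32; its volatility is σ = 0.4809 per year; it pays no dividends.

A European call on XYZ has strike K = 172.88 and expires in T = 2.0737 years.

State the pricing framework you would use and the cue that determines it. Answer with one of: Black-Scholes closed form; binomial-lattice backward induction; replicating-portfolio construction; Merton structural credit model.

Key observation: with XYZ following a GBM at constant σ and r, the European call struck at 172.88 prices in closed form — nothing here needs a stepwise model or a balance sheet.

framework: Black-Scholes closed form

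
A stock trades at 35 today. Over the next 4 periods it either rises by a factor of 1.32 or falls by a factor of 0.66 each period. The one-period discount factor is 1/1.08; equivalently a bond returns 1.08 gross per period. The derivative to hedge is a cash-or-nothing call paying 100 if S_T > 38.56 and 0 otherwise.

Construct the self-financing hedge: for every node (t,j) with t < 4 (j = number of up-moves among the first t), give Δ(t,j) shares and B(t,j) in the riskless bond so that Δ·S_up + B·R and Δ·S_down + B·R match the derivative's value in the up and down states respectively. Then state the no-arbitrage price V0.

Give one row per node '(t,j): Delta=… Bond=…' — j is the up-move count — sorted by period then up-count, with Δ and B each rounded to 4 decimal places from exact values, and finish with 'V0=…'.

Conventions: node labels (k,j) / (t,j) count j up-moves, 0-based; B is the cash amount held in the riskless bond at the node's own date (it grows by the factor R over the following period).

The replicating-portfolio and risk-neutral prices coincide; use p* = (1.08−0.66)/(1.32−0.66) = 0.6364 for the latter.
Payoffs at expiry: V(4,0)=0.0000, V(4,1)=0.0000, V(4,2)=0.0000, V(4,3)=100.0000, V(4,4)=100.0000
(3,0): S=10.0624. Δ = (V_up−V_dn)/(S_up−S_dn) = (0.0000−0.0000)/(13.2823−6.6412) = 0.0000. V = [p*·0.0000 + (1−p*)·0.0000]/1.08 = 0.0000. B = V − Δ·S = 0.0000.
(3,1): S=20.1247. Δ = (V_up−V_dn)/(S_up−S_dn) = (0.0000−0.0000)/(26.5646−13.2823) = 0.0000. V = [p*·0.0000 + (1−p*)·0.0000]/1.08 = 0.0000. B = V − Δ·S = 0.0000.
(3,2): S=40.2494. Δ = (V_up−V_dn)/(S_up−S_dn) = (100.0000−0.0000)/(53.1293−26.5646) = 3.7644. V = [p*·100.0000 + (1−p*)·0.0000]/1.08 = 58.9226. B = V − Δ·S = -92.5926.
(3,3): S=80.4989. Δ = (V_up−V_dn)/(S_up−S_dn) = (100.0000−100.0000)/(106.2585−53.1293) = 0.0000. V = [p*·100.0000 + (1−p*)·100.0000]/1.08 = 92.5926. B = V − Δ·S = 92.5926.
(2,0): S=15.2460. Δ = (V_up−V_dn)/(S_up−S_dn) = (0.0000−0.0000)/(20.1247−10.0624) = 0.0000. V = [p*·0.0000 + (1−p*)·0.0000]/1.08 = 0.0000. B = V − Δ·S = 0.0000.
(2,1): S=30.4920. Δ = (V_up−V_dn)/(S_up−S_dn) = (58.9226−0.0000)/(40.2494−20.1247) = 2.9279. V = [p*·58.9226 + (1−p*)·0.0000]/1.08 = 34.7187. B = V − Δ·S = -54.5579.
(2,2): S=60.9840. Δ = (V_up−V_dn)/(S_up−S_dn) = (92.5926−58.9226)/(80.4989−40.2494) = 0.8365. V = [p*·92.5926 + (1−p*)·58.9226]/1.08 = 74.3972. B = V − Δ·S = 23.3820.
(1,0): S=23.1000. Δ = (V_up−V_dn)/(S_up−S_dn) = (34.7187−0.0000)/(30.4920−15.2460) = 2.2772. V = [p*·34.7187 + (1−p*)·0.0000]/1.08 = 20.4571. B = V − Δ·S = -32.1469.
(1,1): S=46.2000. Δ = (V_up−V_dn)/(S_up−S_dn) = (74.3972−34.7187)/(60.9840−30.4920) = 1.3013. V = [p*·74.3972 + (1−p*)·34.7187]/1.08 = 55.5265. B = V − Δ·S = -4.5924.
(0,0): S=35.0000. Δ = (V_up−V_dn)/(S_up−S_dn) = (55.5265−20.4571)/(46.2000−23.1000) = 1.5182. V = [p*·55.5265 + (1−p*)·20.4571]/1.08 = 39.6056. B = V − Δ·S = -13.5299.
Check: Δ(0,0)·S0 + B(0,0) = 39.6056 = V0.

(0,0): Delta=1.5182 Bond=-13.5299
(1,0): Delta=2.2772 Bond=-32.1469
(1,1): Delta=1.3013 Bond=-4.5924
(2,0): Delta=0.0000 Bond=0.0000
(2,1): Delta=2.9279 Bond=-54.5579
(2,2): Delta=0.8365 Bond=23.3820
(3,0): Delta=0.0000 Bond=0.0000
(3,1): Delta=0.0000 Bond=0.0000
(3,2): Delta=3.7644 Bond=-92.5926
(3,3): Delta=0.0000 Bond=92.5926
V0=39.6056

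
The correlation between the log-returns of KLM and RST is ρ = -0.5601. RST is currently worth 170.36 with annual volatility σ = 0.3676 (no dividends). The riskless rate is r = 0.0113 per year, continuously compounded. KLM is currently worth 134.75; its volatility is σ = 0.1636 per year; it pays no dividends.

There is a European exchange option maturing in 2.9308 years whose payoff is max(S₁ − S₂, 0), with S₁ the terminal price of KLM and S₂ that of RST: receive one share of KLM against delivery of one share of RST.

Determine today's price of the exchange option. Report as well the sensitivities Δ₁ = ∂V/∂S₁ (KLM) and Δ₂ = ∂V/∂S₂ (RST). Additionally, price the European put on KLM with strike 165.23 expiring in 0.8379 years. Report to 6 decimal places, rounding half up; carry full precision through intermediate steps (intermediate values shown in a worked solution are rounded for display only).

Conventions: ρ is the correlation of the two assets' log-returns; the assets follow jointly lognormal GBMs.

exchange price = 32.574373
Δ1 = 0.549258
Δ2 = -0.243239
price(KLM put K=165.23) = 29.936846

σ_eff = √(σ₁² + σ₂² − 2ρσ₁σ₂) = √(0.1636² + 0.3676² − 2·-0.5601·0.1636·0.3676) = 0.478814
d₁ = (ln(S₁/S₂) + (q₂ − q₁ + σ_eff²/2)T) / (σ_eff√T) = (ln(134.75/170.36) + (0.0 − 0.0 + 0.114631)·2.9308) / 0.819709 = 0.123787
d₂ = d₁ − σ_eff√T = 0.123787 − 0.819709 = -0.695923
N(d₁) = 0.549258,  N(d₂) = 0.243239
V = S₁·e^{−q₁T}·N(d₁) − S₂·e^{−q₂T}·N(d₂) = 74.012504 − 41.438131 = 32.574373
Δ₁ = e^{−q₁T}·N(d₁) = 0.549258;  Δ₂ = −e^{−q₂T}·N(d₂) = -0.243239
[vanilla: KLM put K=165.23]
σ√T = 0.1636·√0.8379 = 0.149754
d₁ = (ln(S/K) + (r+σ²/2)T) / (σ√T) = (ln(134.75/165.23) + (0.0113+0.1636²/2)·0.8379) / 0.149754 = (-0.203917 + 0.020681) / 0.149754 = -1.223576
d₂ = d₁ − σ√T = -1.223576 − 0.149754 = -1.373330
e^{−rT} = 0.990576
N(−d₁) = 0.889444,  N(−d₂) = 0.915175
price = K·e^{−rT}·N(−d₂) − S·N(−d₁) = 149.789406 − 119.852560 = 29.936846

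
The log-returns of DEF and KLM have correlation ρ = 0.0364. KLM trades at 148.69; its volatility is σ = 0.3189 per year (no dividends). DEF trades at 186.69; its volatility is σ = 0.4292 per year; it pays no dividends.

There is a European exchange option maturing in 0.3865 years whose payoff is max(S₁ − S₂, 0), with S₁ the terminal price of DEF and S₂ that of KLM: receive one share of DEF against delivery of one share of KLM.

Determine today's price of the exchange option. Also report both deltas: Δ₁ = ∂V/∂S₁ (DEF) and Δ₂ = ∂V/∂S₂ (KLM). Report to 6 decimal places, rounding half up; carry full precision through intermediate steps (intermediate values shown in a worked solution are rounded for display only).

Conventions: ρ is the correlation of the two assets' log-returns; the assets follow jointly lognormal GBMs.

σ_eff = √(σ₁² + σ₂² − 2ρσ₁σ₂) = √(0.4292² + 0.3189² − 2·0.0364·0.4292·0.3189) = 0.525305
d₁ = (ln(S₁/S₂) + (q₂ − q₁ + σ_eff²/2)T) / (σ_eff√T) = (ln(186.69/148.69) + (0.0 − 0.0 + 0.137973)·0.3865) / 0.326578 = 0.860170
d₂ = d₁ − σ_eff√T = 0.860170 − 0.326578 = 0.533593
N(d₁) = 0.805152,  N(d₂) = 0.703188
V = S₁·e^{−q₁T}·N(d₁) − S₂·e^{−q₂T}·N(d₂) = 150.313899 − 104.557063 = 45.756836
Key observation: pricing in KLM-units makes this a unit-strike call on the ratio S₁/S₂ — the risk-free rate cancels and cannot affect the value.
Δ₁ = e^{−q₁T}·N(d₁) = 0.805152;  Δ₂ = −e^{−q₂T}·N(d₂) = -0.703188

exchange price = 45.756836
Δ1 = 0.805152
Δ2 = -0.703188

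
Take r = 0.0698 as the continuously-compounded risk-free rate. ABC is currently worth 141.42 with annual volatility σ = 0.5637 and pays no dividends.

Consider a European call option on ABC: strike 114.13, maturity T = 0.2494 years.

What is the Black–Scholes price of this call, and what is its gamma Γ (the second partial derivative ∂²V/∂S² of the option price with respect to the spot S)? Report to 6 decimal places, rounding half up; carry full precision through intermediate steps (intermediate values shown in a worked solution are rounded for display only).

σ√T = 0.5637·√0.2494 = 0.281512
d₁ = (ln(S/K) + (r+σ²/2)T) / (σ√T) = (ln(141.42/114.13) + (0.0698+0.5637²/2)·0.2494) / 0.281512 = (0.214396 + 0.057033) / 0.281512 = 0.964183
d₂ = d₁ − σ√T = 0.964183 − 0.281512 = 0.682671
e^{−rT} = 0.982743
N(d₁) = 0.832523,  N(d₂) = 0.752593
Call price V = S·N(d₁) − K·e^{−rT}·N(d₂) = 117.735372 − 84.411091 = 33.324282
φ(d₁) = (1/√(2π))·e^{−d₁²/2} = 0.250634
Γ = φ(d₁) / (S·σ·√T) = 0.006296

price = 33.324282
Γ = 0.006296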